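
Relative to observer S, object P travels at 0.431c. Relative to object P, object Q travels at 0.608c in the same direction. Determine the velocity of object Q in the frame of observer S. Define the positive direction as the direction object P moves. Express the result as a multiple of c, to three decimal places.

With v = 0.431 and u' = 0.608 (in units of c),
u = (u' + v)/(1 + u'v/c²):
u = (0.608 + 0.431) / (1 + 0.608·0.431) = 1.0390/1.2620 = 0.8233

0.823c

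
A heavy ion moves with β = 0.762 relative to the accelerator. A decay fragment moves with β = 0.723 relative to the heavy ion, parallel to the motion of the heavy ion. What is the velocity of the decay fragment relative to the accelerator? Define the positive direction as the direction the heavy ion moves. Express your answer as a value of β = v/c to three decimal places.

β = 0.957

With v = 0.762 and u' = 0.723 (in units of c),
u = (u' + v)/(1 + u'v/c²):
u = (0.723 + 0.762) / (1 + 0.723·0.762) = 1.4850/1.5509 = 0.9575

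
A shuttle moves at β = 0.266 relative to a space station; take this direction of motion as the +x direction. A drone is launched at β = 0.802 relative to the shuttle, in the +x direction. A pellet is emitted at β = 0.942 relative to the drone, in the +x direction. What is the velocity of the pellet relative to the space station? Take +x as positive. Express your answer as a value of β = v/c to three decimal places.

β = 0.996

Apply u = (u' + v)/(1 + u'v/c²) successively, working outward toward the space station.
Start: velocity of the shuttle relative to the space station = 0.2660c.
Compose with the drone (u' = 0.802 in the shuttle frame): u_1 = (0.802 + 0.266) / (1 + 0.802·0.266) = 1.0680/1.2133 = 0.8802.
Compose with the pellet (u' = 0.942 in the drone frame): u_2 = (0.942 + 0.880) / (1 + 0.942·0.880) = 1.8222/1.8292 = 0.9962.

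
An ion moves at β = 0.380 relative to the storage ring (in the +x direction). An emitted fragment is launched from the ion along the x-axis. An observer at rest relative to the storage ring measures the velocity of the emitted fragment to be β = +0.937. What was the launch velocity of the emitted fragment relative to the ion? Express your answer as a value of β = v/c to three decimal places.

Invert the composition law: u' = (u − v)/(1 − uv/c²).
u' = (0.937 − 0.380) / (1 − (0.937)(0.380)) = 0.5570/0.6439 = 0.8650.

β = +0.865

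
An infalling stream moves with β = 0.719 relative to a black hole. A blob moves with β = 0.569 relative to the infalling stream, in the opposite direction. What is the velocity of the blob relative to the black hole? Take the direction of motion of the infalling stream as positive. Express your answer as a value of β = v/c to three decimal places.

β = +0.254

With v = 0.719 and u' = -0.569 (in units of c),
u = (u' + v)/(1 + u'v/c²):
u = (-0.569 + 0.719) / (1 + (-0.569)·0.719) = 0.1500/0.5909 = 0.2539
(Galilean addition would give +0.150c.)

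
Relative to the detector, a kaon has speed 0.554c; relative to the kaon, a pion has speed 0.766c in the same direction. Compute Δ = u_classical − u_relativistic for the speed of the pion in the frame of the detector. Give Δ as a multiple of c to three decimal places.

Δ = 0.393c

Galilean: u_cl = 0.766 + 0.554 = 1.3200.
Relativistic: u_rel = (0.766 + 0.554) / (1 + 0.766·0.554) = 1.3200/1.4244 = 0.9267.
Δ = 1.3200 − 0.9267 = 0.3933.
(The classical prediction exceeds c; the relativistic result does not.)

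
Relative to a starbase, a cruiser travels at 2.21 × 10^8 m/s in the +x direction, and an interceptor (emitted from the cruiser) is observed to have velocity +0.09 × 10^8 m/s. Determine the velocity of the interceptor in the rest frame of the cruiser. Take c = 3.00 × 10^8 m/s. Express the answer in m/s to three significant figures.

v = 0.737c, u = 0.030c.
Invert the composition law: u' = (u − v)/(1 − uv/c²).
u' = (0.030 − 0.737) / (1 − (0.030)(0.737)) = -0.7067/0.9779 = -0.7226.
u' = -0.7226 × 3.00 × 10^8 m/s.

-2.17 × 10^8 m/s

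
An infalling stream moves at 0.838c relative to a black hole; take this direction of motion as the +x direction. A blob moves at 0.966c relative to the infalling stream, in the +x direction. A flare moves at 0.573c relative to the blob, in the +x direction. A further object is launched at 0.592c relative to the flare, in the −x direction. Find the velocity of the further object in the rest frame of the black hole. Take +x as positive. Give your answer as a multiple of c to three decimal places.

Apply u = (u' + v)/(1 + u'v/c²) successively, working outward toward the black hole.
Start: velocity of the infalling stream relative to the black hole = 0.8380c.
Compose with the blob (u' = 0.966 in the infalling stream frame): u_1 = (0.966 + 0.838) / (1 + 0.966·0.838) = 1.8040/1.8095 = 0.9970.
Compose with the flare (u' = 0.573 in the blob frame): u_2 = (0.573 + 0.997) / (1 + 0.573·0.997) = 1.5700/1.5713 = 0.9992.
Compose with the further object (u' = -0.592 in the flare frame): u_3 = (-0.592 + 0.999) / (1 + (-0.592)·0.999) = 0.4072/0.4085 = 0.9968.

+0.997c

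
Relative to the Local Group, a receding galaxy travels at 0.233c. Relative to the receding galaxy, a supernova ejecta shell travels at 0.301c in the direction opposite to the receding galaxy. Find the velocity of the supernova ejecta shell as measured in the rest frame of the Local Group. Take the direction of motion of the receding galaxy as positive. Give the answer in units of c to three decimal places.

With v = 0.233 and u' = -0.301 (in units of c),
u = (u' + v)/(1 + u'v/c²):
u = (-0.301 + 0.233) / (1 + (-0.301)·0.233) = -0.0680/0.9299 = -0.0731

-0.073c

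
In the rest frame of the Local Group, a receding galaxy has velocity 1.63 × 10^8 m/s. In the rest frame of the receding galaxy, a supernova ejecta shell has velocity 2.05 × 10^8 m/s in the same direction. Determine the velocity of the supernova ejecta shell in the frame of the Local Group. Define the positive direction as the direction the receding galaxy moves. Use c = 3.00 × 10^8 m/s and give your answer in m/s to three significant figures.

In units of c (dividing by 3.00 × 10^8 m/s): v = 0.543, u' = 0.683.
u = (u' + v)/(1 + u'v/c²):
u = (0.683 + 0.543) / (1 + 0.683·0.543) = 1.2267/1.3713 = 0.8945
(Galilean addition would give +1.227c, exceeding c.)
Converting back: u = 0.8945 × 3.00 × 10^8 m/s.

2.68 × 10^8 m/s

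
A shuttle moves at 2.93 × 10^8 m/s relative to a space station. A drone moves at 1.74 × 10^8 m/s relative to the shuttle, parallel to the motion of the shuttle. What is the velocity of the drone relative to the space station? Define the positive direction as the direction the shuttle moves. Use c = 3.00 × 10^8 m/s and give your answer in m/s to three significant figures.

2.98 × 10^8 m/s

In units of c (dividing by 3.00 × 10^8 m/s): v = 0.977, u' = 0.580.
u = (u' + v)/(1 + u'v/c²):
u = (0.580 + 0.977) / (1 + 0.580·0.977) = 1.5567/1.5665 = 0.9937
(Galilean addition would give +1.557c, exceeding c.)
Converting back: u = 0.9937 × 3.00 × 10^8 m/s.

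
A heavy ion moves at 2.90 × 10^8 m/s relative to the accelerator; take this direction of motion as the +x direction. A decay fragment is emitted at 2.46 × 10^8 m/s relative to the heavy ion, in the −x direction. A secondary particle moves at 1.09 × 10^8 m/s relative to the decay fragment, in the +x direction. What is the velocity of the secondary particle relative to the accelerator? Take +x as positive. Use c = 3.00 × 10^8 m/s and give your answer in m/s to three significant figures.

Apply u = (u' + v)/(1 + u'v/c²) successively, working outward toward the accelerator.
(Dividing each given speed by c = 3.00 × 10^8 m/s to work in units of c.)
Start: velocity of the heavy ion relative to the accelerator = 0.9667c.
Compose with the decay fragment (u' = -0.820 in the heavy ion frame): u_1 = (-0.820 + 0.967) / (1 + (-0.820)·0.967) = 0.1467/0.2073 = 0.7074.
Compose with the secondary particle (u' = 0.363 in the decay fragment frame): u_2 = (0.363 + 0.707) / (1 + 0.363·0.707) = 1.0707/1.2570 = 0.8518.
So u = 0.8518 × 3.00 × 10^8 m/s.

+2.56 × 10^8 m/s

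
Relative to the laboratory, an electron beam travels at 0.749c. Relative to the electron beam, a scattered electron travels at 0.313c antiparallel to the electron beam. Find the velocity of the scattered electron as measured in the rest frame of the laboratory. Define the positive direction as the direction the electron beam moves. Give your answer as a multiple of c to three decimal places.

With v = 0.749 and u' = -0.313 (in units of c),
u = (u' + v)/(1 + u'v/c²):
u = (-0.313 + 0.749) / (1 + (-0.313)·0.749) = 0.4360/0.7656 = 0.5695
(Galilean addition would give +0.436c.)

+0.570c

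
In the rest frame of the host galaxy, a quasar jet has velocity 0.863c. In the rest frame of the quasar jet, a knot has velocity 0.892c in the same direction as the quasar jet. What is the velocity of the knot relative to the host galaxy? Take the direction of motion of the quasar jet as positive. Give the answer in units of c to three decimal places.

With v = 0.863 and u' = 0.892 (in units of c),
u = (u' + v)/(1 + u'v/c²):
u = (0.892 + 0.863) / (1 + 0.892·0.863) = 1.7550/1.7698 = 0.9916

0.992c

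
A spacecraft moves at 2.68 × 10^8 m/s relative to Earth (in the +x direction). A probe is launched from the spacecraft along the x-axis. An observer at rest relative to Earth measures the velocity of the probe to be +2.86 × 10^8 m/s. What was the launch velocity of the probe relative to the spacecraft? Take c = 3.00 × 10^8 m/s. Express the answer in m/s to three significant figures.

v = 0.893c, u = 0.953c.
Invert the composition law: u' = (u − v)/(1 − uv/c²).
u' = (0.953 − 0.893) / (1 − (0.953)(0.893)) = 0.0600/0.1484 = 0.4044.
u' = 0.4044 × 3.00 × 10^8 m/s.

+1.21 × 10^8 m/s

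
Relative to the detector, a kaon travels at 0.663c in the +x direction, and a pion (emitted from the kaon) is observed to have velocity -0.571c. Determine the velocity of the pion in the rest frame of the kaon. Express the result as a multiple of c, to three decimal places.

Invert the composition law: u' = (u − v)/(1 − uv/c²).
u' = (-0.571 − 0.663) / (1 − (-0.571)(0.663)) = -1.2340/1.3786 = -0.8951.

-0.895c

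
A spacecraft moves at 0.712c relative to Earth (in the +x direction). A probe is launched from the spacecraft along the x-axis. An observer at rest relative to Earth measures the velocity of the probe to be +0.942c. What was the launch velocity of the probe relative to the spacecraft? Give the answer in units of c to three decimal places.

Invert the composition law: u' = (u − v)/(1 − uv/c²).
u' = (0.942 − 0.712) / (1 − (0.942)(0.712)) = 0.2300/0.3293 = 0.6985.

+0.698c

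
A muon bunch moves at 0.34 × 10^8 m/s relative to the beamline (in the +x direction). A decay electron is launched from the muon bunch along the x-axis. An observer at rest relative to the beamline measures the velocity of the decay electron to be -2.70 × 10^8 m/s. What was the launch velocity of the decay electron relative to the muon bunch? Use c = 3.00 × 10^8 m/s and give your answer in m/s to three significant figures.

-2.76 × 10^8 m/s

v = 0.113c, u = -0.900c.
Invert the composition law: u' = (u − v)/(1 − uv/c²).
u' = (-0.900 − 0.113) / (1 − (-0.900)(0.113)) = -1.0133/1.1020 = -0.9195.
u' = -0.9195 × 3.00 × 10^8 m/s.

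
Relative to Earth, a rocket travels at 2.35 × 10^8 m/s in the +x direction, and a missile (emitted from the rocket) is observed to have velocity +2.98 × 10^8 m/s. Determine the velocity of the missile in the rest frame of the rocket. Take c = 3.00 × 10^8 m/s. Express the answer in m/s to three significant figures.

v = 0.783c, u = 0.993c.
Invert the composition law: u' = (u − v)/(1 − uv/c²).
u' = (0.993 − 0.783) / (1 − (0.993)(0.783)) = 0.2100/0.2219 = 0.9464.
u' = 0.9464 × 3.00 × 10^8 m/s.

+2.84 × 10^8 m/s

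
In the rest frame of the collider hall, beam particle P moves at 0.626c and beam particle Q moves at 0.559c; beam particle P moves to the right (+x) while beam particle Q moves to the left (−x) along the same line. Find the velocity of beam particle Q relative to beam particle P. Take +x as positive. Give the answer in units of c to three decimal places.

β_A = 0.626, β_B = -0.559.
Transform to A's frame with the inverse velocity-addition law: u' = (u − v)/(1 − uv/c²), taking u = β_B and v = β_A.
u' = (-0.559 − 0.626) / (1 − (0.626)(-0.559)) = -1.1850/1.3499 = -0.8778.

-0.878c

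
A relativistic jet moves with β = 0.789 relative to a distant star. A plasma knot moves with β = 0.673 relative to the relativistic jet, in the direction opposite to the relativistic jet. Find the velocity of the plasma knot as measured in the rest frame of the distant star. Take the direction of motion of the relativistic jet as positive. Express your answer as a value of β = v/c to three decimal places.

β = +0.247

With v = 0.789 and u' = -0.673 (in units of c),
u = (u' + v)/(1 + u'v/c²):
u = (-0.673 + 0.789) / (1 + (-0.673)·0.789) = 0.1160/0.4690 = 0.2473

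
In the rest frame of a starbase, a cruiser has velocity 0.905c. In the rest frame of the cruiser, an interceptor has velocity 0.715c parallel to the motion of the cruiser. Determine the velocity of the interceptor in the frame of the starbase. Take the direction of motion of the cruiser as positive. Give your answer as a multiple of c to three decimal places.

With v = 0.905 and u' = 0.715 (in units of c),
u = (u' + v)/(1 + u'v/c²):
u = (0.715 + 0.905) / (1 + 0.715·0.905) = 1.6200/1.6471 = 0.9836
(Galilean addition would give +1.620c, exceeding c.)

0.984c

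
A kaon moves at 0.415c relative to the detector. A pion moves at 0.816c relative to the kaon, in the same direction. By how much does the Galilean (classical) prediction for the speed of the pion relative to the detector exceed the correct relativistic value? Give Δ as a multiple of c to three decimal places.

Δ = 0.311c

Galilean: u_cl = 0.816 + 0.415 = 1.2310.
Relativistic: u_rel = (0.816 + 0.415) / (1 + 0.816·0.415) = 1.2310/1.3386 = 0.9196.
Δ = 1.2310 − 0.9196 = 0.3114.
(The classical prediction exceeds c; the relativistic result does not.)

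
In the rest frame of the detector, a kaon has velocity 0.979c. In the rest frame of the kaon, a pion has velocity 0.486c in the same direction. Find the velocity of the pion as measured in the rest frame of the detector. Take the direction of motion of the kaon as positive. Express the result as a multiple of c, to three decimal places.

0.993c

With v = 0.979 and u' = 0.486 (in units of c),
u = (u' + v)/(1 + u'v/c²):
u = (0.486 + 0.979) / (1 + 0.486·0.979) = 1.4650/1.4758 = 0.9927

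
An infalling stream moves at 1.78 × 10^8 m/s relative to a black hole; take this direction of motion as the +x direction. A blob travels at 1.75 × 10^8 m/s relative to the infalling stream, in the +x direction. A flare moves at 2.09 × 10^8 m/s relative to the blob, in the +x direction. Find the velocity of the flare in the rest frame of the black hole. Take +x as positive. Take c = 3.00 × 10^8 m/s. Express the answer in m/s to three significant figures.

Apply u = (u' + v)/(1 + u'v/c²) successively, working outward toward the black hole.
(Dividing each given speed by c = 3.00 × 10^8 m/s to work in units of c.)
Start: velocity of the infalling stream relative to the black hole = 0.5933c.
Compose with the blob (u' = 0.583 in the infalling stream frame): u_1 = (0.583 + 0.593) / (1 + 0.583·0.593) = 1.1767/1.3461 = 0.8741.
Compose with the flare (u' = 0.697 in the blob frame): u_2 = (0.697 + 0.874) / (1 + 0.697·0.874) = 1.5708/1.6090 = 0.9763.
So u = 0.9763 × 3.00 × 10^8 m/s.

2.93 × 10^8 m/s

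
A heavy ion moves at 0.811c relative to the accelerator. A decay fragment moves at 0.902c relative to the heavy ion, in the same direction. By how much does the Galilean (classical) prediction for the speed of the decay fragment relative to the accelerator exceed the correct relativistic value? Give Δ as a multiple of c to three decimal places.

Galilean: u_cl = 0.902 + 0.811 = 1.7130.
Relativistic: u_rel = (0.902 + 0.811) / (1 + 0.902·0.811) = 1.7130/1.7315 = 0.9893.
Δ = 1.7130 − 0.9893 = 0.7237.
(The classical prediction exceeds c; the relativistic result does not.)

Δ = 0.724c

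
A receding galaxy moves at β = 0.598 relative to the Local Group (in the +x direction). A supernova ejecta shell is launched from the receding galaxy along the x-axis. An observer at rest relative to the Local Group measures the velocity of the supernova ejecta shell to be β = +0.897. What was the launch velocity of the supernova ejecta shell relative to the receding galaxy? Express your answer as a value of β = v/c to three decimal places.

β = +0.645

Invert the composition law: u' = (u − v)/(1 − uv/c²).
u' = (0.897 − 0.598) / (1 − (0.897)(0.598)) = 0.2990/0.4636 = 0.6450.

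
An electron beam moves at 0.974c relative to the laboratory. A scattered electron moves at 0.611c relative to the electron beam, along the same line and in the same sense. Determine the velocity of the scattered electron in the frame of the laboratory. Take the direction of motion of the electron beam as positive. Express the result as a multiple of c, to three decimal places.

With v = 0.974 and u' = 0.611 (in units of c),
u = (u' + v)/(1 + u'v/c²):
u = (0.611 + 0.974) / (1 + 0.611·0.974) = 1.5850/1.5951 = 0.9937

0.994c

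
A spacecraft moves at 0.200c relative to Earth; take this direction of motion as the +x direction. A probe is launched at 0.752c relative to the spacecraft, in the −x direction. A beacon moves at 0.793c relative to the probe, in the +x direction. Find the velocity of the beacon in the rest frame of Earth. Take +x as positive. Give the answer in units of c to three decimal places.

Apply u = (u' + v)/(1 + u'v/c²) successively, working outward toward Earth.
Start: velocity of the spacecraft relative to Earth = 0.2000c.
Compose with the probe (u' = -0.752 in the spacecraft frame): u_1 = (-0.752 + 0.200) / (1 + (-0.752)·0.200) = -0.5520/0.8496 = -0.6497.
Compose with the beacon (u' = 0.793 in the probe frame): u_2 = (0.793 + (-0.650)) / (1 + 0.793·(-0.650)) = 0.1433/0.4848 = 0.2956.

+0.296c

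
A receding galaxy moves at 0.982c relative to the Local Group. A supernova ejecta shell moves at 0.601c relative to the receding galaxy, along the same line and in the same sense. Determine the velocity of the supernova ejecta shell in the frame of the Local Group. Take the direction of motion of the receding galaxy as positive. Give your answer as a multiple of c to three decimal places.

With v = 0.982 and u' = 0.601 (in units of c),
u = (u' + v)/(1 + u'v/c²):
u = (0.601 + 0.982) / (1 + 0.601·0.982) = 1.5830/1.5902 = 0.9955
(Galilean addition would give +1.583c, exceeding c.)

0.995c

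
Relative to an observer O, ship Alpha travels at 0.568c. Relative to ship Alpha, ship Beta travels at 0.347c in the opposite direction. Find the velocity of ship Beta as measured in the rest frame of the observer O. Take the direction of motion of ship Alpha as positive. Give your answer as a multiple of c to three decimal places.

With v = 0.568 and u' = -0.347 (in units of c),
u = (u' + v)/(1 + u'v/c²):
u = (-0.347 + 0.568) / (1 + (-0.347)·0.568) = 0.2210/0.8029 = 0.2753
(Galilean addition would give +0.221c.)

+0.275c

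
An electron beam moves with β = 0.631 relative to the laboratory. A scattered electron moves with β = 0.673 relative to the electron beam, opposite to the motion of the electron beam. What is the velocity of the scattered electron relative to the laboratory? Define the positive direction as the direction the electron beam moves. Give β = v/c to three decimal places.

β = -0.073

With v = 0.631 and u' = -0.673 (in units of c),
u = (u' + v)/(1 + u'v/c²):
u = (-0.673 + 0.631) / (1 + (-0.673)·0.631) = -0.0420/0.5753 = -0.0730
(Galilean addition would give -0.042c.)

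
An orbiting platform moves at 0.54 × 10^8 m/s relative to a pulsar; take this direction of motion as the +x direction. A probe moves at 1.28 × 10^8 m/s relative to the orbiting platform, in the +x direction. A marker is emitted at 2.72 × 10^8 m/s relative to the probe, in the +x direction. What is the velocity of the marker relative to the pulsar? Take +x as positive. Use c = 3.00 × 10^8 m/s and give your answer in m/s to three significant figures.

2.92 × 10^8 m/s

Apply u = (u' + v)/(1 + u'v/c²) successively, working outward toward the pulsar.
(Dividing each given speed by c = 3.00 × 10^8 m/s to work in units of c.)
Start: velocity of the orbiting platform relative to the pulsar = 0.1800c.
Compose with the probe (u' = 0.427 in the orbiting platform frame): u_1 = (0.427 + 0.180) / (1 + 0.427·0.180) = 0.6067/1.0768 = 0.5634.
Compose with the marker (u' = 0.907 in the probe frame): u_2 = (0.907 + 0.563) / (1 + 0.907·0.563) = 1.4701/1.5108 = 0.9730.
So u = 0.9730 × 3.00 × 10^8 m/s.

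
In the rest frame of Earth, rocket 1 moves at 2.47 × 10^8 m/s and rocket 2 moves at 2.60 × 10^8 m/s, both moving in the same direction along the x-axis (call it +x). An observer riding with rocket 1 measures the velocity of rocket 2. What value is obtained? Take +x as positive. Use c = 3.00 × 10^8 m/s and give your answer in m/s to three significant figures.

β_A = 0.823, β_B = 0.867 (dividing each by c = 3.00 × 10^8 m/s).
Transform to A's frame with the inverse velocity-addition law: u' = (u − v)/(1 − uv/c²), taking u = β_B and v = β_A.
u' = (0.867 − 0.823) / (1 − (0.823)(0.867)) = 0.0433/0.2864 = 0.1513.
u' = 0.1513 × 3.00 × 10^8 m/s.

+4.54 × 10^7 m/s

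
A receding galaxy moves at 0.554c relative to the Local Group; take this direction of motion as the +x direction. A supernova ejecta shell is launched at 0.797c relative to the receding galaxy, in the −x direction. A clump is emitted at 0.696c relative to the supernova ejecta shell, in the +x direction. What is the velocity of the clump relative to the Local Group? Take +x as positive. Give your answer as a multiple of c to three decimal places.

+0.374c

Apply u = (u' + v)/(1 + u'v/c²) successively, working outward toward the Local Group.
Start: velocity of the receding galaxy relative to the Local Group = 0.5540c.
Compose with the supernova ejecta shell (u' = -0.797 in the receding galaxy frame): u_1 = (-0.797 + 0.554) / (1 + (-0.797)·0.554) = -0.2430/0.5585 = -0.4351.
Compose with the clump (u' = 0.696 in the supernova ejecta shell frame): u_2 = (0.696 + (-0.435)) / (1 + 0.696·(-0.435)) = 0.2609/0.6972 = 0.3742.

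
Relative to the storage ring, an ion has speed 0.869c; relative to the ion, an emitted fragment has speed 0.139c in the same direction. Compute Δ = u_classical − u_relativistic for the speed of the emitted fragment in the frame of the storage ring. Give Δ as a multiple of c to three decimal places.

Δ = 0.109c

Galilean: u_cl = 0.139 + 0.869 = 1.0080.
Relativistic: u_rel = (0.139 + 0.869) / (1 + 0.139·0.869) = 1.0080/1.1208 = 0.8994.
Δ = 1.0080 − 0.8994 = 0.1086.
(The classical prediction exceeds c; the relativistic result does not.)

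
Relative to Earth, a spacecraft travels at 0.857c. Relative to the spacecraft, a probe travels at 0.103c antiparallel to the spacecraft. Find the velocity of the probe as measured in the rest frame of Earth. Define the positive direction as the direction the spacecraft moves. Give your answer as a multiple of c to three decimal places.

With v = 0.857 and u' = -0.103 (in units of c),
u = (u' + v)/(1 + u'v/c²):
u = (-0.103 + 0.857) / (1 + (-0.103)·0.857) = 0.7540/0.9117 = 0.8270

+0.827c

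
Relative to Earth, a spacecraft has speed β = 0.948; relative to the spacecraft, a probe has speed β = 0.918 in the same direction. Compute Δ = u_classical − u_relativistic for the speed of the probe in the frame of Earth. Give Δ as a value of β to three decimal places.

Galilean: u_cl = 0.918 + 0.948 = 1.8660.
Relativistic: u_rel = (0.918 + 0.948) / (1 + 0.918·0.948) = 1.8660/1.8703 = 0.9977.
Δ = 1.8660 − 0.9977 = 0.8683.
(The classical prediction exceeds c; the relativistic result does not.)

Δ = 0.868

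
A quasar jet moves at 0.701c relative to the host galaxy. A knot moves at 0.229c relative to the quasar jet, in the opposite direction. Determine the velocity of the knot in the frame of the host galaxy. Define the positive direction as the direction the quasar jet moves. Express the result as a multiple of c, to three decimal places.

With v = 0.701 and u' = -0.229 (in units of c),
u = (u' + v)/(1 + u'v/c²):
u = (-0.229 + 0.701) / (1 + (-0.229)·0.701) = 0.4720/0.8395 = 0.5623

+0.562c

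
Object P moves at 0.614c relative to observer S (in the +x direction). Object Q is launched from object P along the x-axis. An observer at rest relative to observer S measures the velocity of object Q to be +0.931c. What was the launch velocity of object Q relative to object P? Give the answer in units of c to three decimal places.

+0.740c

Invert the composition law: u' = (u − v)/(1 − uv/c²).
u' = (0.931 − 0.614) / (1 − (0.931)(0.614)) = 0.3170/0.4284 = 0.7400.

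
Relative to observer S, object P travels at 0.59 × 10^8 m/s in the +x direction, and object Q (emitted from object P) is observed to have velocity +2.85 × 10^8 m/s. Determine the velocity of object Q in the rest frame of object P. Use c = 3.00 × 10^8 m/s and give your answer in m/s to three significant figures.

+2.78 × 10^8 m/s

v = 0.197c, u = 0.950c.
Invert the composition law: u' = (u − v)/(1 − uv/c²).
u' = (0.950 − 0.197) / (1 − (0.950)(0.197)) = 0.7533/0.8132 = 0.9264.
u' = 0.9264 × 3.00 × 10^8 m/s.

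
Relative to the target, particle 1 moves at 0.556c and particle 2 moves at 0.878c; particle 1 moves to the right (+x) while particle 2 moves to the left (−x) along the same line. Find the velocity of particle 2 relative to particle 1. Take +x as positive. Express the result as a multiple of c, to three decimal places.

-0.964c

β_A = 0.556, β_B = -0.878.
Transform to A's frame with the inverse velocity-addition law: u' = (u − v)/(1 − uv/c²), taking u = β_B and v = β_A.
u' = (-0.878 − 0.556) / (1 − (0.556)(-0.878)) = -1.4340/1.4882 = -0.9636.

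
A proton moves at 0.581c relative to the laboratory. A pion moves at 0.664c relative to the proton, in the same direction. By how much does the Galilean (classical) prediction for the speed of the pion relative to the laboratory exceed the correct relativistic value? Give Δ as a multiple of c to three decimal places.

Δ = 0.347c

Galilean: u_cl = 0.664 + 0.581 = 1.2450.
Relativistic: u_rel = (0.664 + 0.581) / (1 + 0.664·0.581) = 1.2450/1.3858 = 0.8984.
Δ = 1.2450 − 0.8984 = 0.3466.
(The classical prediction exceeds c; the relativistic result does not.)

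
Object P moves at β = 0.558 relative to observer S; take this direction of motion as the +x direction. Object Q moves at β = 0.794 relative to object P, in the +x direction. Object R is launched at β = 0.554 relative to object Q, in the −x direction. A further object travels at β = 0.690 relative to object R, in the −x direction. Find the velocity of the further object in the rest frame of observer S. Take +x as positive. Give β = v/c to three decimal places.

Apply u = (u' + v)/(1 + u'v/c²) successively, working outward toward observer S.
Start: velocity of object P relative to observer S = 0.5580c.
Compose with object Q (u' = 0.794 in object P frame): u_1 = (0.794 + 0.558) / (1 + 0.794·0.558) = 1.3520/1.4431 = 0.9369.
Compose with object R (u' = -0.554 in object Q frame): u_2 = (-0.554 + 0.937) / (1 + (-0.554)·0.937) = 0.3829/0.4810 = 0.7961.
Compose with the further object (u' = -0.690 in object R frame): u_3 = (-0.690 + 0.796) / (1 + (-0.690)·0.796) = 0.1061/0.4507 = 0.2355.

β = +0.235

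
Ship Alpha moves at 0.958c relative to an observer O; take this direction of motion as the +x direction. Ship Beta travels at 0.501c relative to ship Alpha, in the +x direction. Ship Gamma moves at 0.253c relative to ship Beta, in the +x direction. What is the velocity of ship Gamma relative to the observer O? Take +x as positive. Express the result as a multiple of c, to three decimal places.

Apply u = (u' + v)/(1 + u'v/c²) successively, working outward toward the observer O.
Start: velocity of ship Alpha relative to the observer O = 0.9580c.
Compose with ship Beta (u' = 0.501 in ship Alpha frame): u_1 = (0.501 + 0.958) / (1 + 0.501·0.958) = 1.4590/1.4800 = 0.9858.
Compose with ship Gamma (u' = 0.253 in ship Beta frame): u_2 = (0.253 + 0.986) / (1 + 0.253·0.986) = 1.2388/1.2494 = 0.9915.

0.992c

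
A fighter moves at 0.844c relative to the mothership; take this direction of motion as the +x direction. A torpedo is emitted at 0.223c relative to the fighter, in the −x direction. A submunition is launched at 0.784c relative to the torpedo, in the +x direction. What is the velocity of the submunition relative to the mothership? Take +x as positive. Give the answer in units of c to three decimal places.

Apply u = (u' + v)/(1 + u'v/c²) successively, working outward toward the mothership.
Start: velocity of the fighter relative to the mothership = 0.8440c.
Compose with the torpedo (u' = -0.223 in the fighter frame): u_1 = (-0.223 + 0.844) / (1 + (-0.223)·0.844) = 0.6210/0.8118 = 0.7650.
Compose with the submunition (u' = 0.784 in the torpedo frame): u_2 = (0.784 + 0.765) / (1 + 0.784·0.765) = 1.5490/1.5997 = 0.9683.

+0.968c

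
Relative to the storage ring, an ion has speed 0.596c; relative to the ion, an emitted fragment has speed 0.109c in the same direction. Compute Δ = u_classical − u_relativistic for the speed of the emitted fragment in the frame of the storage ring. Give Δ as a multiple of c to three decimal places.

Galilean: u_cl = 0.109 + 0.596 = 0.7050.
Relativistic: u_rel = (0.109 + 0.596) / (1 + 0.109·0.596) = 0.7050/1.0650 = 0.6620.
Δ = 0.7050 − 0.6620 = 0.0430.

Δ = 0.043c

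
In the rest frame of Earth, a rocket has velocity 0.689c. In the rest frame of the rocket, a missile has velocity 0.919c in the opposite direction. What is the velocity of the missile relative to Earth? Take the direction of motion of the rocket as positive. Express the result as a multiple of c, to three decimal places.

-0.627c

With v = 0.689 and u' = -0.919 (in units of c),
u = (u' + v)/(1 + u'v/c²):
u = (-0.919 + 0.689) / (1 + (-0.919)·0.689) = -0.2300/0.3668 = -0.6270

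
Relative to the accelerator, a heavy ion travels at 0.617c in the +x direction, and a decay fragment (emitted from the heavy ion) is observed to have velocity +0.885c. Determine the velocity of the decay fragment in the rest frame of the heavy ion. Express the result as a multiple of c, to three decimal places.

+0.590c

Invert the composition law: u' = (u − v)/(1 − uv/c²).
u' = (0.885 − 0.617) / (1 − (0.885)(0.617)) = 0.2680/0.4540 = 0.5904.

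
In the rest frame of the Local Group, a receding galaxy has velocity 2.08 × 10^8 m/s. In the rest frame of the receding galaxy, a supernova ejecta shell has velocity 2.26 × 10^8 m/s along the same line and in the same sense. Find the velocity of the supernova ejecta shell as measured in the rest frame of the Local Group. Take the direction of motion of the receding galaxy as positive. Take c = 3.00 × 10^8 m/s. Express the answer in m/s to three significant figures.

In units of c (dividing by 3.00 × 10^8 m/s): v = 0.693, u' = 0.753.
u = (u' + v)/(1 + u'v/c²):
u = (0.753 + 0.693) / (1 + 0.753·0.693) = 1.4467/1.5223 = 0.9503
Converting back: u = 0.9503 × 3.00 × 10^8 m/s.

2.85 × 10^8 m/s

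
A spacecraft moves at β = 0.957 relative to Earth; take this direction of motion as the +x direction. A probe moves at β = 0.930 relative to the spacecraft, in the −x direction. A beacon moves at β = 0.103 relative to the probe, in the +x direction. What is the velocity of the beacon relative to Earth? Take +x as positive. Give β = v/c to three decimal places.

Apply u = (u' + v)/(1 + u'v/c²) successively, working outward toward Earth.
Start: velocity of the spacecraft relative to Earth = 0.9570c.
Compose with the probe (u' = -0.930 in the spacecraft frame): u_1 = (-0.930 + 0.957) / (1 + (-0.930)·0.957) = 0.0270/0.1100 = 0.2455.
Compose with the beacon (u' = 0.103 in the probe frame): u_2 = (0.103 + 0.245) / (1 + 0.103·0.245) = 0.3485/1.0253 = 0.3399.

β = +0.340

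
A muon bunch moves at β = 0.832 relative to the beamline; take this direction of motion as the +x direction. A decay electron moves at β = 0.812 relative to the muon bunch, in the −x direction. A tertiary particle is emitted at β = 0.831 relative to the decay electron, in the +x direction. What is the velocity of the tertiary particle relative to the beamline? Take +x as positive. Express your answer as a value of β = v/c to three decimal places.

β = +0.849

Apply u = (u' + v)/(1 + u'v/c²) successively, working outward toward the beamline.
Start: velocity of the muon bunch relative to the beamline = 0.8320c.
Compose with the decay electron (u' = -0.812 in the muon bunch frame): u_1 = (-0.812 + 0.832) / (1 + (-0.812)·0.832) = 0.0200/0.3244 = 0.0616.
Compose with the tertiary particle (u' = 0.831 in the decay electron frame): u_2 = (0.831 + 0.062) / (1 + 0.831·0.062) = 0.8926/1.0512 = 0.8491.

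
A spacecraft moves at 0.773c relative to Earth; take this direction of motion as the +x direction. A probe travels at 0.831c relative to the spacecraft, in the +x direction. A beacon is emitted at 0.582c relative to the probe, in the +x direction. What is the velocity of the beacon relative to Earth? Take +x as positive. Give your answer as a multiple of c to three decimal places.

0.994c

Apply u = (u' + v)/(1 + u'v/c²) successively, working outward toward Earth.
Start: velocity of the spacecraft relative to Earth = 0.7730c.
Compose with the probe (u' = 0.831 in the spacecraft frame): u_1 = (0.831 + 0.773) / (1 + 0.831·0.773) = 1.6040/1.6424 = 0.9766.
Compose with the beacon (u' = 0.582 in the probe frame): u_2 = (0.582 + 0.977) / (1 + 0.582·0.977) = 1.5586/1.5684 = 0.9938.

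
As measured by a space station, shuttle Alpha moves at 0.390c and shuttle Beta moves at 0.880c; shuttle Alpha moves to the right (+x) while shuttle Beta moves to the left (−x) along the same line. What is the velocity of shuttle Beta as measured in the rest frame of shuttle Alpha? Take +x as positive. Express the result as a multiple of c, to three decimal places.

β_A = 0.390, β_B = -0.880.
Transform to A's frame with the inverse velocity-addition law: u' = (u − v)/(1 − uv/c²), taking u = β_B and v = β_A.
u' = (-0.880 − 0.390) / (1 − (0.390)(-0.880)) = -1.2700/1.3432 = -0.9455.

-0.946c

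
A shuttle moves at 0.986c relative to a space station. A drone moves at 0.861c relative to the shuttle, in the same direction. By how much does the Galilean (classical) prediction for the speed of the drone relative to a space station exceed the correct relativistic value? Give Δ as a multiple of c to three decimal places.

Galilean: u_cl = 0.861 + 0.986 = 1.8470.
Relativistic: u_rel = (0.861 + 0.986) / (1 + 0.861·0.986) = 1.8470/1.8489 = 0.9989.
Δ = 1.8470 − 0.9989 = 0.8481.
(The classical prediction exceeds c; the relativistic result does not.)

Δ = 0.848c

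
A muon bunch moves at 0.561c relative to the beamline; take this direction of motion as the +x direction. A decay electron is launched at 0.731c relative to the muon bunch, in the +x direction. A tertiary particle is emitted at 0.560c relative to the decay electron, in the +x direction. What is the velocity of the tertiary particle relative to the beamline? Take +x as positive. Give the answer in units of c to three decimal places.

Apply u = (u' + v)/(1 + u'v/c²) successively, working outward toward the beamline.
Start: velocity of the muon bunch relative to the beamline = 0.5610c.
Compose with the decay electron (u' = 0.731 in the muon bunch frame): u_1 = (0.731 + 0.561) / (1 + 0.731·0.561) = 1.2920/1.4101 = 0.9163.
Compose with the tertiary particle (u' = 0.560 in the decay electron frame): u_2 = (0.560 + 0.916) / (1 + 0.560·0.916) = 1.4763/1.5131 = 0.9756.

0.976c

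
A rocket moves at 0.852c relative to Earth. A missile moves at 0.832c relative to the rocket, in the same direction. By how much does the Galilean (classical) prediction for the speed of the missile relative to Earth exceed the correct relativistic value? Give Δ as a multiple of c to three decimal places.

Galilean: u_cl = 0.832 + 0.852 = 1.6840.
Relativistic: u_rel = (0.832 + 0.852) / (1 + 0.832·0.852) = 1.6840/1.7089 = 0.9854.
Δ = 1.6840 − 0.9854 = 0.6986.
(The classical prediction exceeds c; the relativistic result does not.)

Δ = 0.699c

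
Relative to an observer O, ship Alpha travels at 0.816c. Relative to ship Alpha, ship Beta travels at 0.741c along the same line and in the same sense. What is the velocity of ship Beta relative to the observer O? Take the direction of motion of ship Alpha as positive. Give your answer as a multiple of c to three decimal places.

With v = 0.816 and u' = 0.741 (in units of c),
u = (u' + v)/(1 + u'v/c²):
u = (0.741 + 0.816) / (1 + 0.741·0.816) = 1.5570/1.6047 = 0.9703

0.970c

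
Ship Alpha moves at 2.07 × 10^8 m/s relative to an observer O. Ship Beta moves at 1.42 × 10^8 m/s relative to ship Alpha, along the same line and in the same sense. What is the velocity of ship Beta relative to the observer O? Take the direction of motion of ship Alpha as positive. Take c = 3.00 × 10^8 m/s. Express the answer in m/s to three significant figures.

2.63 × 10^8 m/s

In units of c (dividing by 3.00 × 10^8 m/s): v = 0.690, u' = 0.473.
u = (u' + v)/(1 + u'v/c²):
u = (0.473 + 0.690) / (1 + 0.473·0.690) = 1.1633/1.3266 = 0.8769
Converting back: u = 0.8769 × 3.00 × 10^8 m/s.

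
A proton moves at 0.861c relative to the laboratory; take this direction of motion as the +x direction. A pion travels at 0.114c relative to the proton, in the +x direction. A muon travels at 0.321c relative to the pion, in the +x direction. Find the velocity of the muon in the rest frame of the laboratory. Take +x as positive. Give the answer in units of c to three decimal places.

Apply u = (u' + v)/(1 + u'v/c²) successively, working outward toward the laboratory.
Start: velocity of the proton relative to the laboratory = 0.8610c.
Compose with the pion (u' = 0.114 in the proton frame): u_1 = (0.114 + 0.861) / (1 + 0.114·0.861) = 0.9750/1.0982 = 0.8879.
Compose with the muon (u' = 0.321 in the pion frame): u_2 = (0.321 + 0.888) / (1 + 0.321·0.888) = 1.2089/1.2850 = 0.9407.

0.941c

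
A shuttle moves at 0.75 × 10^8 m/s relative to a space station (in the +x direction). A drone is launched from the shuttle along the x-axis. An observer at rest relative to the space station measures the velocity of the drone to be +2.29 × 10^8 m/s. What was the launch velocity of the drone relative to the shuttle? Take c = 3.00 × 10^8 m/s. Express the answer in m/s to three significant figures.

+1.90 × 10^8 m/s

v = 0.250c, u = 0.763c.
Invert the composition law: u' = (u − v)/(1 − uv/c²).
u' = (0.763 − 0.250) / (1 − (0.763)(0.250)) = 0.5133/0.8092 = 0.6344.
u' = 0.6344 × 3.00 × 10^8 m/s.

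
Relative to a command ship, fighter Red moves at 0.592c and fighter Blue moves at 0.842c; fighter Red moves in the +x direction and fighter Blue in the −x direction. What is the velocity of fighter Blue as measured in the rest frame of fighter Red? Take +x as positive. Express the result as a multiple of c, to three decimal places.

-0.957c

β_A = 0.592, β_B = -0.842.
Transform to A's frame with the inverse velocity-addition law: u' = (u − v)/(1 − uv/c²), taking u = β_B and v = β_A.
u' = (-0.842 − 0.592) / (1 − (0.592)(-0.842)) = -1.4340/1.4985 = -0.9570.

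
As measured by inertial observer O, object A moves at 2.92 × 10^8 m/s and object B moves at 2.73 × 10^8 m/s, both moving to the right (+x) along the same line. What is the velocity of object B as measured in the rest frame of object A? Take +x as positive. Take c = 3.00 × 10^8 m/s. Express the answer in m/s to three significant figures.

-1.66 × 10^8 m/s

β_A = 0.973, β_B = 0.910 (dividing each by c = 3.00 × 10^8 m/s).
Transform to A's frame with the inverse velocity-addition law: u' = (u − v)/(1 − uv/c²), taking u = β_B and v = β_A.
u' = (0.910 − 0.973) / (1 − (0.973)(0.910)) = -0.0633/0.1143 = -0.5543.
u' = -0.5543 × 3.00 × 10^8 m/s.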